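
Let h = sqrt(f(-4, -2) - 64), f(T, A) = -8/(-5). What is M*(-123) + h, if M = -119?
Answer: 14637 + 2*I*sqrt(390)/5 ≈ 14637.0 + 7.8994*I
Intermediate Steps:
f(T, A) = 8/5 (f(T, A) = -8*(-1/5) = 8/5)
h = 2*I*sqrt(390)/5 (h = sqrt(8/5 - 64) = sqrt(-312/5) = 2*I*sqrt(390)/5 ≈ 7.8994*I)
M*(-123) + h = -119*(-123) + 2*I*sqrt(390)/5 = 14637 + 2*I*sqrt(390)/5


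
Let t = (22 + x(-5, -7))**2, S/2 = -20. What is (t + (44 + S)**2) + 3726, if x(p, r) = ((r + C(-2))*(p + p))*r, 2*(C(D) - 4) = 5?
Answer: 3911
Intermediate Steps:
S = -40 (S = 2*(-20) = -40)
C(D) = 13/2 (C(D) = 4 + (1/2)*5 = 4 + 5/2 = 13/2)
x(p, r) = 2*p*r*(13/2 + r) (x(p, r) = ((r + 13/2)*(p + p))*r = ((13/2 + r)*(2*p))*r = (2*p*(13/2 + r))*r = 2*p*r*(13/2 + r))
t = 169 (t = (22 - 5*(-7)*(13 + 2*(-7)))**2 = (22 - 5*(-7)*(13 - 14))**2 = (22 - 5*(-7)*(-1))**2 = (22 - 35)**2 = (-13)**2 = 169)
(t + (44 + S)**2) + 3726 = (169 + (44 - 40)**2) + 3726 = (169 + 4**2) + 3726 = (169 + 16) + 3726 = 185 + 3726 = 3911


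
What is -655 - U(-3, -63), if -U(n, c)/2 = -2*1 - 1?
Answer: -661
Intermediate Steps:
U(n, c) = 6 (U(n, c) = -2*(-2*1 - 1) = -2*(-2 - 1) = -2*(-3) = 6)
-655 - U(-3, -63) = -655 - 1*6 = -655 - 6 = -661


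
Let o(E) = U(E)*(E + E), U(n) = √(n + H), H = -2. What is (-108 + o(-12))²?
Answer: 3600 + 5184*I*√14 ≈ 3600.0 + 19397.0*I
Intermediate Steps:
U(n) = √(-2 + n) (U(n) = √(n - 2) = √(-2 + n))
o(E) = 2*E*√(-2 + E) (o(E) = √(-2 + E)*(E + E) = √(-2 + E)*(2*E) = 2*E*√(-2 + E))
(-108 + o(-12))² = (-108 + 2*(-12)*√(-2 - 12))² = (-108 + 2*(-12)*√(-14))² = (-108 + 2*(-12)*(I*√14))² = (-108 - 24*I*√14)²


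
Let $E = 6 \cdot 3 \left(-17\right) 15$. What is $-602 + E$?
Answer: $-5192$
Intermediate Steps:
$E = -4590$ ($E = 18 \left(-17\right) 15 = \left(-306\right) 15 = -4590$)
$-602 + E = -602 - 4590 = -5192$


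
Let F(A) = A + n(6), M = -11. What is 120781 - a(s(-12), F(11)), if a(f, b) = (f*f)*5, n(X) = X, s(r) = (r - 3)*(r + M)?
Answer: -474344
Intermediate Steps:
s(r) = (-11 + r)*(-3 + r) (s(r) = (r - 3)*(r - 11) = (-3 + r)*(-11 + r) = (-11 + r)*(-3 + r))
F(A) = 6 + A (F(A) = A + 6 = 6 + A)
a(f, b) = 5*f² (a(f, b) = f²*5 = 5*f²)
120781 - a(s(-12), F(11)) = 120781 - 5*(33 + (-12)² - 14*(-12))² = 120781 - 5*(33 + 144 + 168)² = 120781 - 5*345² = 120781 - 5*119025 = 120781 - 1*595125 = 120781 - 595125 = -474344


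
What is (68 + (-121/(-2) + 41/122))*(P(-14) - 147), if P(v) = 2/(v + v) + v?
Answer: -17722045/854 ≈ -20752.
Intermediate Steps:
P(v) = v + 1/v (P(v) = 2/((2*v)) + v = 2*(1/(2*v)) + v = 1/v + v = v + 1/v)
(68 + (-121/(-2) + 41/122))*(P(-14) - 147) = (68 + (-121/(-2) + 41/122))*((-14 + 1/(-14)) - 147) = (68 + (-121*(-1/2) + 41*(1/122)))*((-14 - 1/14) - 147) = (68 + (121/2 + 41/122))*(-197/14 - 147) = (68 + 3711/61)*(-2255/14) = (7859/61)*(-2255/14) = -17722045/854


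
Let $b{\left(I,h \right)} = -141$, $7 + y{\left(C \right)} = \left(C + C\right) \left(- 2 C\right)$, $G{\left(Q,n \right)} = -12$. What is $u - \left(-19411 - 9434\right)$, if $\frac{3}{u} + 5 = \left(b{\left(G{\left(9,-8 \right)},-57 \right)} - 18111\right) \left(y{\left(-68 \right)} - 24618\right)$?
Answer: $\frac{22702298227518}{787044487} \approx 28845.0$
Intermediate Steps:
$y{\left(C \right)} = -7 - 4 C^{2}$ ($y{\left(C \right)} = -7 + \left(C + C\right) \left(- 2 C\right) = -7 + 2 C \left(- 2 C\right) = -7 - 4 C^{2}$)
$u = \frac{3}{787044487}$ ($u = \frac{3}{-5 + \left(-141 - 18111\right) \left(\left(-7 - 4 \left(-68\right)^{2}\right) - 24618\right)} = \frac{3}{-5 - 18252 \left(\left(-7 - 18496\right) - 24618\right)} = \frac{3}{-5 - 18252 \left(-18503 - 24618\right)} = \frac{3}{-5 - -787044492} = \frac{3}{-5 + 787044492} = \frac{3}{787044487} \approx 3.8117 \cdot 10^{-9}$)
$u - \left(-19411 - 9434\right) = \frac{3}{787044487} - \left(-19411 - 9434\right) = \frac{3}{787044487} - -28845 = \frac{3}{787044487} + 28845 = \frac{22702298227518}{787044487}$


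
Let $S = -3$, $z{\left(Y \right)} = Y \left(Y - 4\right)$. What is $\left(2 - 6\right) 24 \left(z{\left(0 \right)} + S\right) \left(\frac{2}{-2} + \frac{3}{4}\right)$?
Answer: $-72$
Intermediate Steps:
$z{\left(Y \right)} = Y \left(-4 + Y\right)$
$\left(2 - 6\right) 24 \left(z{\left(0 \right)} + S\right) \left(\frac{2}{-2} + \frac{3}{4}\right) = \left(2 - 6\right) 24 \left(0 \left(-4 + 0\right) - 3\right) \left(\frac{2}{-2} + \frac{3}{4}\right) = \left(2 + \left(-7 + 1\right)\right) 24 \left(0 \left(-4\right) - 3\right) \left(2 \left(- \frac{1}{2}\right) + 3 \cdot \frac{1}{4}\right) = \left(2 - 6\right) 24 \left(0 - 3\right) \left(-1 + \frac{3}{4}\right) = \left(-4\right) 24 \left(\left(-3\right) \left(- \frac{1}{4}\right)\right) = \left(-96\right) \frac{3}{4} = -72$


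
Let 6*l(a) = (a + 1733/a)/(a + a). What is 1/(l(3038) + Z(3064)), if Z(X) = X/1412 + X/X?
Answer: 13031974928/42397193171 ≈ 0.30738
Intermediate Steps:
Z(X) = 1 + X/1412 (Z(X) = X*(1/1412) + 1 = X/1412 + 1 = 1 + X/1412)
l(a) = (a + 1733/a)/(12*a) (l(a) = ((a + 1733/a)/(a + a))/6 = ((a + 1733/a)/((2*a)))/6 = ((a + 1733/a)*(1/(2*a)))/6 = ((a + 1733/a)/(2*a))/6 = (a + 1733/a)/(12*a))
1/(l(3038) + Z(3064)) = 1/((1/12)*(1733 + 3038**2)/3038**2 + (1 + (1/1412)*3064)) = 1/((1/12)*(1/9229444)*(1733 + 9229444) + (1 + 766/353)) = 1/((1/12)*(1/9229444)*9231177 + 1119/353) = 1/(3077059/36917776 + 1119/353) = 1/(42397193171/13031974928) = 13031974928/42397193171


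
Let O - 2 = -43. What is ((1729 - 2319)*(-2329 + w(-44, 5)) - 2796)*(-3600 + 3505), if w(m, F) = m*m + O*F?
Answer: -33252280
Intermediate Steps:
O = -41 (O = 2 - 43 = -41)
w(m, F) = m² - 41*F (w(m, F) = m*m - 41*F = m² - 41*F)
((1729 - 2319)*(-2329 + w(-44, 5)) - 2796)*(-3600 + 3505) = ((1729 - 2319)*(-2329 + ((-44)² - 41*5)) - 2796)*(-3600 + 3505) = (-590*(-2329 + (1936 - 205)) - 2796)*(-95) = (-590*(-2329 + 1731) - 2796)*(-95) = (-590*(-598) - 2796)*(-95) = (352820 - 2796)*(-95) = 350024*(-95) = -33252280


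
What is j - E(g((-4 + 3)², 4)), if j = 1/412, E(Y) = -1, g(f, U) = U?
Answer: 413/412 ≈ 1.0024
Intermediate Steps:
j = 1/412 ≈ 0.0024272
j - E(g((-4 + 3)², 4)) = 1/412 - 1*(-1) = 1/412 + 1 = 413/412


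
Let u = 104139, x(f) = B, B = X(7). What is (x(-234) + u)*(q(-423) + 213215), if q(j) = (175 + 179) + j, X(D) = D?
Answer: 22198303316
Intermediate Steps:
B = 7
x(f) = 7
q(j) = 354 + j
(x(-234) + u)*(q(-423) + 213215) = (7 + 104139)*((354 - 423) + 213215) = 104146*(-69 + 213215) = 104146*213146 = 22198303316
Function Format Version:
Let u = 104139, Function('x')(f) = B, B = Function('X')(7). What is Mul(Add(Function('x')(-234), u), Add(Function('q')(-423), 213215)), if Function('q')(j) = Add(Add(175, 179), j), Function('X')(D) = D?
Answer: 22198303316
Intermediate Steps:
B = 7
Function('x')(f) = 7
Function('q')(j) = Add(354, j)
Mul(Add(Function('x')(-234), u), Add(Function('q')(-423), 213215)) = Mul(Add(7, 104139), Add(Add(354, -423), 213215)) = Mul(104146, Add(-69, 213215)) = Mul(104146, 213146) = 22198303316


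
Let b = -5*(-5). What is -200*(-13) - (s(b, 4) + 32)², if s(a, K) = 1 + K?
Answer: 1231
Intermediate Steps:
b = 25
-200*(-13) - (s(b, 4) + 32)² = -200*(-13) - ((1 + 4) + 32)² = 2600 - (5 + 32)² = 2600 - 1*37² = 2600 - 1*1369 = 2600 - 1369 = 1231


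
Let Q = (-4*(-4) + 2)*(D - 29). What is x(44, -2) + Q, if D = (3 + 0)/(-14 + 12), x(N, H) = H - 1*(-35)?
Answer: -516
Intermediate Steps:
x(N, H) = 35 + H (x(N, H) = H + 35 = 35 + H)
D = -3/2 (D = 3/(-2) = 3*(-½) = -3/2 ≈ -1.5000)
Q = -549 (Q = (-4*(-4) + 2)*(-3/2 - 29) = (16 + 2)*(-61/2) = 18*(-61/2) = -549)
x(44, -2) + Q = (35 - 2) - 549 = 33 - 549 = -516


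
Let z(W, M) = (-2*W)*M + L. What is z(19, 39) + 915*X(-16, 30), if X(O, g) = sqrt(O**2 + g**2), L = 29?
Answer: 29657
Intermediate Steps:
z(W, M) = 29 - 2*M*W (z(W, M) = (-2*W)*M + 29 = -2*M*W + 29 = 29 - 2*M*W)
z(19, 39) + 915*X(-16, 30) = (29 - 2*39*19) + 915*sqrt((-16)**2 + 30**2) = (29 - 1482) + 915*sqrt(256 + 900) = -1453 + 915*sqrt(1156) = -1453 + 915*34 = -1453 + 31110 = 29657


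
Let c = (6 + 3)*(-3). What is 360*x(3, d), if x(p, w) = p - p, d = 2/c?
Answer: 0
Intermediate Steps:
c = -27 (c = 9*(-3) = -27)
d = -2/27 (d = 2/(-27) = 2*(-1/27) = -2/27 ≈ -0.074074)
x(p, w) = 0
360*x(3, d) = 360*0 = 0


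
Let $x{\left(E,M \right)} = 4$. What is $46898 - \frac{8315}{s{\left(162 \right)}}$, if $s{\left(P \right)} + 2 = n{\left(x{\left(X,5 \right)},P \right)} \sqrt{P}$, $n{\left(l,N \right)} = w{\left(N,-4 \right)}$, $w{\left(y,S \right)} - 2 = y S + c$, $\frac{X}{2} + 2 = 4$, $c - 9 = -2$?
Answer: $\frac{1551104396787}{33073999} + \frac{47819565 \sqrt{2}}{66147998} \approx 46899.0$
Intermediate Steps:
$c = 7$ ($c = 9 - 2 = 7$)
$X = 4$ ($X = -4 + 2 \cdot 4 = -4 + 8 = 4$)
$w{\left(y,S \right)} = 9 + S y$ ($w{\left(y,S \right)} = 2 + \left(y S + 7\right) = 2 + \left(S y + 7\right) = 2 + \left(7 + S y\right) = 9 + S y$)
$n{\left(l,N \right)} = 9 - 4 N$
$s{\left(P \right)} = -2 + \sqrt{P} \left(9 - 4 P\right)$ ($s{\left(P \right)} = -2 + \left(9 - 4 P\right) \sqrt{P} = -2 + \sqrt{P} \left(9 - 4 P\right)$)
$46898 - \frac{8315}{s{\left(162 \right)}} = 46898 - \frac{8315}{-2 + \sqrt{162} \left(9 - 648\right)} = 46898 - \frac{8315}{-2 + 9 \sqrt{2} \left(9 - 648\right)} = 46898 - \frac{8315}{-2 + 9 \sqrt{2} \left(-639\right)} = 46898 - \frac{8315}{-2 - 5751 \sqrt{2}}$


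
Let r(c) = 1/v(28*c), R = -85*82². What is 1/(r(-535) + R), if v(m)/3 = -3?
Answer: -9/5143861 ≈ -1.7497e-6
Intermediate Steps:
v(m) = -9 (v(m) = 3*(-3) = -9)
R = -571540 (R = -85*6724 = -571540)
r(c) = -⅑ (r(c) = 1/(-9) = -⅑)
1/(r(-535) + R) = 1/(-⅑ - 571540) = 1/(-5143861/9) = -9/5143861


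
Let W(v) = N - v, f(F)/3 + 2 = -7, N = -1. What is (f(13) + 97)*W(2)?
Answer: -210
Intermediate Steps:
f(F) = -27 (f(F) = -6 + 3*(-7) = -6 - 21 = -27)
W(v) = -1 - v
(f(13) + 97)*W(2) = (-27 + 97)*(-1 - 1*2) = 70*(-1 - 2) = 70*(-3) = -210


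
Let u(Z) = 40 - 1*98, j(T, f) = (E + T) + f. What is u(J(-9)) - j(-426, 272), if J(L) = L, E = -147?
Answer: 243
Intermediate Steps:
j(T, f) = -147 + T + f (j(T, f) = (-147 + T) + f = -147 + T + f)
u(Z) = -58 (u(Z) = 40 - 98 = -58)
u(J(-9)) - j(-426, 272) = -58 - (-147 - 426 + 272) = -58 - 1*(-301) = -58 + 301 = 243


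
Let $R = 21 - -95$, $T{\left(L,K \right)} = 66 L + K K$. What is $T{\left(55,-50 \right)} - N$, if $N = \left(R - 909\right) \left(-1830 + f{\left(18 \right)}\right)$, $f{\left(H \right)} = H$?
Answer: $-1430786$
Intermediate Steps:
$T{\left(L,K \right)} = K^{2} + 66 L$ ($T{\left(L,K \right)} = 66 L + K^{2} = K^{2} + 66 L$)
$R = 116$ ($R = 21 + 95 = 116$)
$N = 1436916$ ($N = \left(116 - 909\right) \left(-1830 + 18\right) = \left(-793\right) \left(-1812\right) = 1436916$)
$T{\left(55,-50 \right)} - N = \left(\left(-50\right)^{2} + 66 \cdot 55\right) - 1436916 = \left(2500 + 3630\right) - 1436916 = 6130 - 1436916 = -1430786$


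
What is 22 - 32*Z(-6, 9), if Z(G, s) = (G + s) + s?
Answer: -362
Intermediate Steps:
Z(G, s) = G + 2*s
22 - 32*Z(-6, 9) = 22 - 32*(-6 + 2*9) = 22 - 32*(-6 + 18) = 22 - 32*12 = 22 - 384 = -362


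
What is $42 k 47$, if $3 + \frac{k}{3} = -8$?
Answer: $-65142$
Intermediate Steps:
$k = -33$ ($k = -9 + 3 \left(-8\right) = -9 - 24 = -33$)
$42 k 47 = 42 \left(-33\right) 47 = \left(-1386\right) 47 = -65142$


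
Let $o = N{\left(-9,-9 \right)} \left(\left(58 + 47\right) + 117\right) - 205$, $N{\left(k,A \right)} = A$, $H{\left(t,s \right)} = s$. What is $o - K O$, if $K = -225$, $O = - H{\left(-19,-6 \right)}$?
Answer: $-853$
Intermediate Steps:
$O = 6$ ($O = \left(-1\right) \left(-6\right) = 6$)
$o = -2203$ ($o = - 9 \left(\left(58 + 47\right) + 117\right) - 205 = - 9 \left(105 + 117\right) - 205 = \left(-9\right) 222 - 205 = -1998 - 205 = -2203$)
$o - K O = -2203 - \left(-225\right) 6 = -2203 - -1350 = -2203 + 1350 = -853$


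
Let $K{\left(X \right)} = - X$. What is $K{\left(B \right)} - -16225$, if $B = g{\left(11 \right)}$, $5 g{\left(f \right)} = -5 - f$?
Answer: $\frac{81141}{5} \approx 16228.0$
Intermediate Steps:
$g{\left(f \right)} = -1 - \frac{f}{5}$ ($g{\left(f \right)} = \frac{-5 - f}{5} = -1 - \frac{f}{5}$)
$B = - \frac{16}{5}$ ($B = -1 - \frac{11}{5} = - \frac{16}{5} \approx -3.2$)
$K{\left(B \right)} - -16225 = \left(-1\right) \left(- \frac{16}{5}\right) - -16225 = \frac{16}{5} + 16225 = \frac{81141}{5}$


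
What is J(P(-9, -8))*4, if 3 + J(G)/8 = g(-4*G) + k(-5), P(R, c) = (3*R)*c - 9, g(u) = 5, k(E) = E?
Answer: -96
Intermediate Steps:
P(R, c) = -9 + 3*R*c (P(R, c) = 3*R*c - 9 = -9 + 3*R*c)
J(G) = -24 (J(G) = -24 + 8*(5 - 5) = -24 + 8*0 = -24 + 0 = -24)
J(P(-9, -8))*4 = -24*4 = -96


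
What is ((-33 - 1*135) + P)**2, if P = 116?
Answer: 2704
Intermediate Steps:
((-33 - 1*135) + P)**2 = ((-33 - 1*135) + 116)**2 = ((-33 - 135) + 116)**2 = (-168 + 116)**2 = (-52)**2 = 2704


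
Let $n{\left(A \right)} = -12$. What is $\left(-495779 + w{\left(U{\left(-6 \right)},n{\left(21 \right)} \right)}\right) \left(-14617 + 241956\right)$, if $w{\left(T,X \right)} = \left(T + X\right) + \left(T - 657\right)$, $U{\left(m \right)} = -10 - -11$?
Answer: $-112861537194$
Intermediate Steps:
$U{\left(m \right)} = 1$ ($U{\left(m \right)} = -10 + 11 = 1$)
$w{\left(T,X \right)} = -657 + X + 2 T$ ($w{\left(T,X \right)} = \left(T + X\right) + \left(-657 + T\right) = -657 + X + 2 T$)
$\left(-495779 + w{\left(U{\left(-6 \right)},n{\left(21 \right)} \right)}\right) \left(-14617 + 241956\right) = \left(-495779 - 667\right) \left(-14617 + 241956\right) = \left(-495779 - 667\right) 227339 = \left(-496446\right) 227339 = -112861537194$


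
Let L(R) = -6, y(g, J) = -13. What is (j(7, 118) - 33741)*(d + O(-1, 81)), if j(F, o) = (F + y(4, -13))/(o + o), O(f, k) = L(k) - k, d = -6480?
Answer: 26146123047/118 ≈ 2.2158e+8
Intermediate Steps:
O(f, k) = -6 - k
j(F, o) = (-13 + F)/(2*o) (j(F, o) = (F - 13)/(o + o) = (-13 + F)/((2*o)) = (-13 + F)*(1/(2*o)) = (-13 + F)/(2*o))
(j(7, 118) - 33741)*(d + O(-1, 81)) = ((1/2)*(-13 + 7)/118 - 33741)*(-6480 + (-6 - 1*81)) = ((1/2)*(1/118)*(-6) - 33741)*(-6480 + (-6 - 81)) = (-3/118 - 33741)*(-6480 - 87) = -3981441/118*(-6567) = 26146123047/118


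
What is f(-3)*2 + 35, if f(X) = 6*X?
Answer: -1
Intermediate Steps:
f(-3)*2 + 35 = (6*(-3))*2 + 35 = -18*2 + 35 = -36 + 35 = -1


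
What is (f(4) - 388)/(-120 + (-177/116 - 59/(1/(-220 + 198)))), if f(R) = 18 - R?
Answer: -43384/136471 ≈ -0.31790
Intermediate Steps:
(f(4) - 388)/(-120 + (-177/116 - 59/(1/(-220 + 198)))) = ((18 - 1*4) - 388)/(-120 + (-177/116 - 59/(1/(-220 + 198)))) = ((18 - 4) - 388)/(-120 + (-177*1/116 - 59/(1/(-22)))) = (14 - 388)/(-120 + (-177/116 - 59/(-1/22))) = -374/(-120 + (-177/116 - 59*(-22))) = -374/(-120 + (-177/116 + 1298)) = -374/(-120 + 150391/116) = -374/136471/116 = -374*116/136471 = -43384/136471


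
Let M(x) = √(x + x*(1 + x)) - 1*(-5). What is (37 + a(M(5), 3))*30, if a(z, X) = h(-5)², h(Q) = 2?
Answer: 1230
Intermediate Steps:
M(x) = 5 + √(x + x*(1 + x)) (M(x) = √(x + x*(1 + x)) + 5 = 5 + √(x + x*(1 + x)))
a(z, X) = 4 (a(z, X) = 2² = 4)
(37 + a(M(5), 3))*30 = (37 + 4)*30 = 41*30 = 1230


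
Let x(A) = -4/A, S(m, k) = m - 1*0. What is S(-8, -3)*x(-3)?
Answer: -32/3 ≈ -10.667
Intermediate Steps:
S(m, k) = m (S(m, k) = m + 0 = m)
S(-8, -3)*x(-3) = -(-32)/(-3) = -(-32)*(-1)/3 = -8*4/3 = -32/3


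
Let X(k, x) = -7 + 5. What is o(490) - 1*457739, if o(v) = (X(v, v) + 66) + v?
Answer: -457185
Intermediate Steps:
X(k, x) = -2
o(v) = 64 + v (o(v) = (-2 + 66) + v = 64 + v)
o(490) - 1*457739 = (64 + 490) - 1*457739 = 554 - 457739 = -457185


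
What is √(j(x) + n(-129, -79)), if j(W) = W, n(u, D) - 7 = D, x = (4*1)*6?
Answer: 4*I*√3 ≈ 6.9282*I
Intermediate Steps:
x = 24 (x = 4*6 = 24)
n(u, D) = 7 + D
√(j(x) + n(-129, -79)) = √(24 + (7 - 79)) = √(24 - 72) = √(-48) = 4*I*√3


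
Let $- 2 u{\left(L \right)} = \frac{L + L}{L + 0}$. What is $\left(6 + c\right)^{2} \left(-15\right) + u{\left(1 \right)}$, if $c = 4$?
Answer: $-1501$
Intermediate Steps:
$u{\left(L \right)} = -1$ ($u{\left(L \right)} = - \frac{\left(L + L\right) \frac{1}{L + 0}}{2} = - \frac{2 L \frac{1}{L}}{2} = \left(- \frac{1}{2}\right) 2 = -1$)
$\left(6 + c\right)^{2} \left(-15\right) + u{\left(1 \right)} = \left(6 + 4\right)^{2} \left(-15\right) - 1 = 10^{2} \left(-15\right) - 1 = 100 \left(-15\right) - 1 = -1500 - 1 = -1501$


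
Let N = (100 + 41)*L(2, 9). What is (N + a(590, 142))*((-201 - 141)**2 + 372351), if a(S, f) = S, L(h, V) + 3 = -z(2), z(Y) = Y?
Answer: -56271225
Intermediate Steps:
L(h, V) = -5 (L(h, V) = -3 - 1*2 = -3 - 2 = -5)
N = -705 (N = (100 + 41)*(-5) = 141*(-5) = -705)
(N + a(590, 142))*((-201 - 141)**2 + 372351) = (-705 + 590)*((-201 - 141)**2 + 372351) = -115*((-342)**2 + 372351) = -115*(116964 + 372351) = -115*489315 = -56271225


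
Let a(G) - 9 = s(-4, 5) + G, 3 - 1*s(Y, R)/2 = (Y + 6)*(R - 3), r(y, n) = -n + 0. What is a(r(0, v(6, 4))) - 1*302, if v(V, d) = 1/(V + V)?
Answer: -3541/12 ≈ -295.08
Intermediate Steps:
v(V, d) = 1/(2*V)
r(y, n) = -n
s(Y, R) = 6 - 2*(-3 + R)*(6 + Y) (s(Y, R) = 6 - 2*(Y + 6)*(R - 3) = 6 - 2*(6 + Y)*(-3 + R) = 6 - 2*(-3 + R)*(6 + Y))
a(G) = 7 + G (a(G) = 9 + ((42 - 12*5 + 6*(-4) - 2*5*(-4)) + G) = 9 + ((42 - 60 - 24 + 40) + G) = 9 + (-2 + G) = 7 + G)
a(r(0, v(6, 4))) - 1*302 = (7 - 1/(2*6)) - 1*302 = (7 - 1/(2*6)) - 302 = (7 - 1*1/12) - 302 = (7 - 1/12) - 302 = 83/12 - 302 = -3541/12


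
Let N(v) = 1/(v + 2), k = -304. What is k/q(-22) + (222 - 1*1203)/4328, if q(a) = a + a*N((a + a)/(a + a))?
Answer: 482601/47608 ≈ 10.137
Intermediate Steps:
N(v) = 1/(2 + v)
q(a) = 4*a/3 (q(a) = a + a/(2 + (a + a)/(a + a)) = a + a/(2 + (2*a)/((2*a))) = a + a/(2 + (2*a)*(1/(2*a))) = a + a/(2 + 1) = a + a/3 = 4*a/3)
k/q(-22) + (222 - 1*1203)/4328 = -304/((4/3)*(-22)) + (222 - 1*1203)/4328 = -304/(-88/3) + (222 - 1203)*(1/4328) = -304*(-3/88) - 981*1/4328 = 114/11 - 981/4328 = 482601/47608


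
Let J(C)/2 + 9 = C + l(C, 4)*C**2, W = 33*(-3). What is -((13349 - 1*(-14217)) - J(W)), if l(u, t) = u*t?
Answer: -7790174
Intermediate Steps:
l(u, t) = t*u
W = -99
J(C) = -18 + 2*C + 8*C**3 (J(C) = -18 + 2*(C + (4*C)*C**2) = -18 + 2*(C + 4*C**3) = -18 + (2*C + 8*C**3) = -18 + 2*C + 8*C**3)
-((13349 - 1*(-14217)) - J(W)) = -((13349 - 1*(-14217)) - (-18 + 2*(-99) + 8*(-99)**3)) = -((13349 + 14217) - (-18 - 198 + 8*(-970299))) = -(27566 - (-18 - 198 - 7762392)) = -(27566 - 1*(-7762608)) = -(27566 + 7762608) = -1*7790174 = -7790174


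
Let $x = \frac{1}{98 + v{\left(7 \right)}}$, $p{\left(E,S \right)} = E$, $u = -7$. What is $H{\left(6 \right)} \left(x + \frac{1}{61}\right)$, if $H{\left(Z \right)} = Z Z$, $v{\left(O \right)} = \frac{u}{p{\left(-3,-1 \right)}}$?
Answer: $\frac{17424}{18361} \approx 0.94897$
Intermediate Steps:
$v{\left(O \right)} = \frac{7}{3}$ ($v{\left(O \right)} = - \frac{7}{-3} = \left(-7\right) \left(- \frac{1}{3}\right) = \frac{7}{3}$)
$x = \frac{3}{301}$ ($x = \frac{1}{98 + \frac{7}{3}} = \frac{1}{\frac{301}{3}} = \frac{3}{301} \approx 0.0099668$)
$H{\left(Z \right)} = Z^{2}$
$H{\left(6 \right)} \left(x + \frac{1}{61}\right) = 6^{2} \left(\frac{3}{301} + \frac{1}{61}\right) = 36 \left(\frac{3}{301} + \frac{1}{61}\right) = 36 \cdot \frac{484}{18361} = \frac{17424}{18361}$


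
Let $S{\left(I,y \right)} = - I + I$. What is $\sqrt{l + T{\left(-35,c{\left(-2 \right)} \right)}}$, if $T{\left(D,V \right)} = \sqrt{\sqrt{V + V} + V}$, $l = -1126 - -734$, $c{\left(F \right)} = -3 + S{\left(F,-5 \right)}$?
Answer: $\sqrt{-392 + \sqrt{-3 + i \sqrt{6}}} \approx 0.04685 + 19.782 i$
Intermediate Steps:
$S{\left(I,y \right)} = 0$
$c{\left(F \right)} = -3$ ($c{\left(F \right)} = -3 + 0 = -3$)
$l = -392$ ($l = -1126 + 734 = -392$)
$T{\left(D,V \right)} = \sqrt{V + \sqrt{2} \sqrt{V}}$ ($T{\left(D,V \right)} = \sqrt{\sqrt{2 V} + V} = \sqrt{\sqrt{2} \sqrt{V} + V} = \sqrt{V + \sqrt{2} \sqrt{V}}$)
$\sqrt{l + T{\left(-35,c{\left(-2 \right)} \right)}} = \sqrt{-392 + \sqrt{-3 + \sqrt{2} \sqrt{-3}}} = \sqrt{-392 + \sqrt{-3 + \sqrt{2} i \sqrt{3}}} = \sqrt{-392 + \sqrt{-3 + i \sqrt{6}}}$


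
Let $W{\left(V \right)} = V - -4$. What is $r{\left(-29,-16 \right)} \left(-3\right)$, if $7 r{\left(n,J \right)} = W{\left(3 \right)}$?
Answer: $-3$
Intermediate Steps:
$W{\left(V \right)} = 4 + V$ ($W{\left(V \right)} = V + 4 = 4 + V$)
$r{\left(n,J \right)} = 1$ ($r{\left(n,J \right)} = \frac{4 + 3}{7} = \frac{1}{7} \cdot 7 = 1$)
$r{\left(-29,-16 \right)} \left(-3\right) = 1 \left(-3\right) = -3$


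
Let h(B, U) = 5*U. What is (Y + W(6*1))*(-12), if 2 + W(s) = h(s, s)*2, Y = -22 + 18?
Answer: -648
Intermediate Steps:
Y = -4
W(s) = -2 + 10*s (W(s) = -2 + (5*s)*2 = -2 + 10*s)
(Y + W(6*1))*(-12) = (-4 + (-2 + 10*(6*1)))*(-12) = (-4 + (-2 + 10*6))*(-12) = (-4 + (-2 + 60))*(-12) = (-4 + 58)*(-12) = 54*(-12) = -648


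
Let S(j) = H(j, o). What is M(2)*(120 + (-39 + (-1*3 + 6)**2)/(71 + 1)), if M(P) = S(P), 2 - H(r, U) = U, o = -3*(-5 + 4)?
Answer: -1435/12 ≈ -119.58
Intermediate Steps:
o = 3 (o = -3*(-1) = 3)
H(r, U) = 2 - U
S(j) = -1 (S(j) = 2 - 1*3 = 2 - 3 = -1)
M(P) = -1
M(2)*(120 + (-39 + (-1*3 + 6)**2)/(71 + 1)) = -(120 + (-39 + (-1*3 + 6)**2)/(71 + 1)) = -(120 + (-39 + (-3 + 6)**2)/72) = -(120 + (-39 + 3**2)*(1/72)) = -(120 + (-39 + 9)*(1/72)) = -(120 - 30*1/72) = -(120 - 5/12) = -1*1435/12 = -1435/12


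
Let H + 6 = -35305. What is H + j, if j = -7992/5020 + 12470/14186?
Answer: -314334805254/8901715 ≈ -35312.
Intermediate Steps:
H = -35311 (H = -6 - 35305 = -35311)
j = -6346889/8901715 (j = -7992*1/5020 + 12470*(1/14186) = -1998/1255 + 6235/7093 = -6346889/8901715 ≈ -0.71300)
H + j = -35311 - 6346889/8901715 = -314334805254/8901715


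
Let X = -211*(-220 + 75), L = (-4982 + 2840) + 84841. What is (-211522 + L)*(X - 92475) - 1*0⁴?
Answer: 7971567240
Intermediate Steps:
L = 82699 (L = -2142 + 84841 = 82699)
X = 30595 (X = -211*(-145) = 30595)
(-211522 + L)*(X - 92475) - 1*0⁴ = (-211522 + 82699)*(30595 - 92475) - 1*0⁴ = -128823*(-61880) - 1*0 = 7971567240 + 0 = 7971567240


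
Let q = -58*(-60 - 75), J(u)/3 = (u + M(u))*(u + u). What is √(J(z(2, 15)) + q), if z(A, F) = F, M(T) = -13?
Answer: 3*√890 ≈ 89.499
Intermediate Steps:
J(u) = 6*u*(-13 + u) (J(u) = 3*((u - 13)*(u + u)) = 3*((-13 + u)*(2*u)) = 3*(2*u*(-13 + u)) = 6*u*(-13 + u))
q = 7830 (q = -58*(-135) = 7830)
√(J(z(2, 15)) + q) = √(6*15*(-13 + 15) + 7830) = √(6*15*2 + 7830) = √(180 + 7830) = √8010 = 3*√890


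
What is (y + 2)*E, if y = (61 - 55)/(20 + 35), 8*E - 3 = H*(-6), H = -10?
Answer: 1827/110 ≈ 16.609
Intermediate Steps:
E = 63/8 (E = 3/8 + (-10*(-6))/8 = 3/8 + (1/8)*60 = 3/8 + 15/2 = 63/8 ≈ 7.8750)
y = 6/55 ≈ 0.10909
(y + 2)*E = (6/55 + 2)*(63/8) = (116/55)*(63/8) = 1827/110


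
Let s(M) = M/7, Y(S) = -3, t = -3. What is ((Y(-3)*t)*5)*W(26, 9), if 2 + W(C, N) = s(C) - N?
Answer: -2295/7 ≈ -327.86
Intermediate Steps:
s(M) = M/7 (s(M) = M*(⅐) = M/7)
W(C, N) = -2 - N + C/7 (W(C, N) = -2 + (C/7 - N) = -2 + (-N + C/7) = -2 - N + C/7)
((Y(-3)*t)*5)*W(26, 9) = (-3*(-3)*5)*(-2 - 1*9 + (⅐)*26) = (9*5)*(-2 - 9 + 26/7) = 45*(-51/7) = -2295/7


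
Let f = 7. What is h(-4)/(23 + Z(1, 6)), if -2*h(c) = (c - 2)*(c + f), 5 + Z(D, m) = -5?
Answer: 9/13 ≈ 0.69231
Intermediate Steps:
Z(D, m) = -10 (Z(D, m) = -5 - 5 = -10)
h(c) = -(-2 + c)*(7 + c)/2 (h(c) = -(c - 2)*(c + 7)/2 = -(-2 + c)*(7 + c)/2)
h(-4)/(23 + Z(1, 6)) = (7 - 5/2*(-4) - ½*(-4)²)/(23 - 10) = (7 + 10 - ½*16)/13 = (7 + 10 - 8)/13 = (1/13)*9 = 9/13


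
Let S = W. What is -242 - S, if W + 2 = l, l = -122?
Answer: -118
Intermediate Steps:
W = -124 (W = -2 - 122 = -124)
S = -124
-242 - S = -242 - 1*(-124) = -242 + 124 = -118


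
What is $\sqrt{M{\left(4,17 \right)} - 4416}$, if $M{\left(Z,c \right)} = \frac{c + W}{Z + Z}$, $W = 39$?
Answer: $i \sqrt{4409} \approx 66.4 i$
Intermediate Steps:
$M{\left(Z,c \right)} = \frac{39 + c}{2 Z}$ ($M{\left(Z,c \right)} = \frac{c + 39}{Z + Z} = \frac{39 + c}{2 Z}$)
$\sqrt{M{\left(4,17 \right)} - 4416} = \sqrt{\frac{39 + 17}{2 \cdot 4} - 4416} = \sqrt{\frac{1}{2} \cdot \frac{1}{4} \cdot 56 - 4416} = \sqrt{7 - 4416} = \sqrt{-4409} = i \sqrt{4409}$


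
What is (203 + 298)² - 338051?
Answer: -87050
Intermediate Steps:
(203 + 298)² - 338051 = 501² - 338051 = 251001 - 338051 = -87050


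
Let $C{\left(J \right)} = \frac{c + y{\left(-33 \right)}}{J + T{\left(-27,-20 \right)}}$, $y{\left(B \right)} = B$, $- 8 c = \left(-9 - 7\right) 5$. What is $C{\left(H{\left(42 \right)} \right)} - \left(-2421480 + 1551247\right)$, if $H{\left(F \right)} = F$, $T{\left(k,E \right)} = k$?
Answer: $\frac{13053472}{15} \approx 8.7023 \cdot 10^{5}$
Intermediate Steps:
$c = 10$ ($c = - \frac{\left(-9 - 7\right) 5}{8} = - \frac{\left(-16\right) 5}{8} = \left(- \frac{1}{8}\right) \left(-80\right) = 10$)
$C{\left(J \right)} = - \frac{23}{-27 + J}$ ($C{\left(J \right)} = \frac{10 - 33}{J - 27} = - \frac{23}{-27 + J}$)
$C{\left(H{\left(42 \right)} \right)} - \left(-2421480 + 1551247\right) = - \frac{23}{-27 + 42} - \left(-2421480 + 1551247\right) = - \frac{23}{15} - -870233 = \left(-23\right) \frac{1}{15} + 870233 = - \frac{23}{15} + 870233 = \frac{13053472}{15}$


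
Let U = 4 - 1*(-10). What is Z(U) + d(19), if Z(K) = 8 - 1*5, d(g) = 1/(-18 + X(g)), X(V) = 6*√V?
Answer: 61/20 + √19/60 ≈ 3.1227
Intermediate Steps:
U = 14 (U = 4 + 10 = 14)
d(g) = 1/(-18 + 6*√g)
Z(K) = 3 (Z(K) = 8 - 5 = 3)
Z(U) + d(19) = 3 + 1/(6*(-3 + √19))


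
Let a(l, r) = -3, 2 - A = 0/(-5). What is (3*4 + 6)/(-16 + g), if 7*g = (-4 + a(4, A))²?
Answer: -2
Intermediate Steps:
A = 2 (A = 2 - 0/(-5) = 2 - 0*(-1)/5 = 2 - 1*0 = 2 + 0 = 2)
g = 7 (g = (-4 - 3)²/7 = (⅐)*(-7)² = (⅐)*49 = 7)
(3*4 + 6)/(-16 + g) = (3*4 + 6)/(-16 + 7) = (12 + 6)/(-9) = 18*(-⅑) = -2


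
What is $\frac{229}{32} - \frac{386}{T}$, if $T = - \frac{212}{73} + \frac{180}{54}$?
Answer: $- \frac{1341781}{1504} \approx -892.14$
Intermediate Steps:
$T = \frac{94}{219}$ ($T = \left(-212\right) \frac{1}{73} + 180 \cdot \frac{1}{54} = - \frac{212}{73} + \frac{10}{3} = \frac{94}{219} \approx 0.42922$)
$\frac{229}{32} - \frac{386}{T} = \frac{229}{32} - \frac{386}{\frac{94}{219}} = 229 \cdot \frac{1}{32} - \frac{42267}{47} = \frac{229}{32} - \frac{42267}{47} = - \frac{1341781}{1504}$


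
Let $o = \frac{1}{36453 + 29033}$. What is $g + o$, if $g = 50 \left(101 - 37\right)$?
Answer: $\frac{209555201}{65486} \approx 3200.0$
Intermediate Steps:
$o = \frac{1}{65486} \approx 1.527 \cdot 10^{-5}$
$g = 3200$ ($g = 50 \cdot 64 = 3200$)
$g + o = 3200 + \frac{1}{65486} = \frac{209555201}{65486}$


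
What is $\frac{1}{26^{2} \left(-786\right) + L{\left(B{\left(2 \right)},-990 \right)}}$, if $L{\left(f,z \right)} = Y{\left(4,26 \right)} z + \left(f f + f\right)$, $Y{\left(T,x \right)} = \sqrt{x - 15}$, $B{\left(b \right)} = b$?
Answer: $- \frac{17711}{9410026260} + \frac{11 \sqrt{11}}{3136675420} \approx -1.8705 \cdot 10^{-6}$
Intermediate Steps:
$Y{\left(T,x \right)} = \sqrt{-15 + x}$
$L{\left(f,z \right)} = f + f^{2} + z \sqrt{11}$ ($L{\left(f,z \right)} = \sqrt{-15 + 26} z + \left(f f + f\right) = \sqrt{11} z + \left(f^{2} + f\right) = z \sqrt{11} + \left(f + f^{2}\right) = f + f^{2} + z \sqrt{11}$)
$\frac{1}{26^{2} \left(-786\right) + L{\left(B{\left(2 \right)},-990 \right)}} = \frac{1}{26^{2} \left(-786\right) + \left(2 + 2^{2} - 990 \sqrt{11}\right)} = \frac{1}{676 \left(-786\right) + \left(2 + 4 - 990 \sqrt{11}\right)} = \frac{1}{-531336 + \left(6 - 990 \sqrt{11}\right)} = \frac{1}{-531330 - 990 \sqrt{11}}$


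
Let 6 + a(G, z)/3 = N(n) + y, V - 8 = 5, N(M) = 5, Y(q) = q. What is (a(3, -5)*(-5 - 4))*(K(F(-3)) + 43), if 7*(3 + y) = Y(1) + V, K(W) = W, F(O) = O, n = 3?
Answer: 2160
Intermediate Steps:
V = 13 (V = 8 + 5 = 13)
y = -1 (y = -3 + (1 + 13)/7 = -3 + (1/7)*14 = -3 + 2 = -1)
a(G, z) = -6 (a(G, z) = -18 + 3*(5 - 1) = -18 + 3*4 = -18 + 12 = -6)
(a(3, -5)*(-5 - 4))*(K(F(-3)) + 43) = (-6*(-5 - 4))*(-3 + 43) = -6*(-9)*40 = 54*40 = 2160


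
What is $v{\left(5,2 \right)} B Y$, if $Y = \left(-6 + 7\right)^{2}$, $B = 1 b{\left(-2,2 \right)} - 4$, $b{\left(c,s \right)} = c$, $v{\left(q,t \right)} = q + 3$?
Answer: $-48$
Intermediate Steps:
$v{\left(q,t \right)} = 3 + q$
$B = -6$ ($B = 1 \left(-2\right) - 4 = -2 - 4 = -6$)
$Y = 1$ ($Y = 1^{2} = 1$)
$v{\left(5,2 \right)} B Y = \left(3 + 5\right) \left(\left(-6\right) 1\right) = 8 \left(-6\right) = -48$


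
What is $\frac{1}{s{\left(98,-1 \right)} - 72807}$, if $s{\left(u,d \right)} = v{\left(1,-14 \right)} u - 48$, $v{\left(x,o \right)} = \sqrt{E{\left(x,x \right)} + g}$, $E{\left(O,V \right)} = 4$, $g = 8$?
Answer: $- \frac{24285}{1769245259} - \frac{196 \sqrt{3}}{5307735777} \approx -1.379 \cdot 10^{-5}$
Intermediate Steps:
$v{\left(x,o \right)} = 2 \sqrt{3}$ ($v{\left(x,o \right)} = \sqrt{4 + 8} = \sqrt{12} = 2 \sqrt{3}$)
$s{\left(u,d \right)} = -48 + 2 u \sqrt{3}$ ($s{\left(u,d \right)} = 2 \sqrt{3} u - 48 = 2 u \sqrt{3} - 48 = -48 + 2 u \sqrt{3}$)
$\frac{1}{s{\left(98,-1 \right)} - 72807} = \frac{1}{\left(-48 + 2 \cdot 98 \sqrt{3}\right) - 72807} = \frac{1}{\left(-48 + 196 \sqrt{3}\right) - 72807} = \frac{1}{-72855 + 196 \sqrt{3}}$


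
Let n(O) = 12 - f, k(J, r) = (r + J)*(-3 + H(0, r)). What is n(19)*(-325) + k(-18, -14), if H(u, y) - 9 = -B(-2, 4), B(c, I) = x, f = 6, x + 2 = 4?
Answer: -2078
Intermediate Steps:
x = 2 (x = -2 + 4 = 2)
B(c, I) = 2
H(u, y) = 7 (H(u, y) = 9 - 1*2 = 9 - 2 = 7)
k(J, r) = 4*J + 4*r (k(J, r) = (r + J)*(-3 + 7) = (J + r)*4 = 4*J + 4*r)
n(O) = 6 (n(O) = 12 - 1*6 = 12 - 6 = 6)
n(19)*(-325) + k(-18, -14) = 6*(-325) + (4*(-18) + 4*(-14)) = -1950 + (-72 - 56) = -1950 - 128 = -2078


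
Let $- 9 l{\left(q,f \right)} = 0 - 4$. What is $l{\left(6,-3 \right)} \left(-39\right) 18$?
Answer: $-312$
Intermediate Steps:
$l{\left(q,f \right)} = \frac{4}{9}$ ($l{\left(q,f \right)} = - \frac{0 - 4}{9} = \left(- \frac{1}{9}\right) \left(-4\right) = \frac{4}{9}$)
$l{\left(6,-3 \right)} \left(-39\right) 18 = \frac{4}{9} \left(-39\right) 18 = \left(- \frac{52}{3}\right) 18 = -312$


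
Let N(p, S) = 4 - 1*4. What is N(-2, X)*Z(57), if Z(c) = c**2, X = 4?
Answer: 0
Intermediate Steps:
N(p, S) = 0 (N(p, S) = 4 - 4 = 0)
N(-2, X)*Z(57) = 0*57**2 = 0*3249 = 0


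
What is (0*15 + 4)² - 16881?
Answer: -16865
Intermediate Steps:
(0*15 + 4)² - 16881 = (0 + 4)² - 16881 = 4² - 16881 = 16 - 16881 = -16865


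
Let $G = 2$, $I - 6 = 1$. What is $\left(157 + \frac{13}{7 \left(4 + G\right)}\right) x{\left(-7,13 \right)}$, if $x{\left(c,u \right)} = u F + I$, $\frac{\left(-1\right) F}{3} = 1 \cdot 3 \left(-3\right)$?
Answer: $\frac{1182653}{21} \approx 56317.0$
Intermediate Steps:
$I = 7$ ($I = 6 + 1 = 7$)
$F = 27$ ($F = - 3 \cdot 1 \cdot 3 \left(-3\right) = - 3 \cdot 3 \left(-3\right) = \left(-3\right) \left(-9\right) = 27$)
$x{\left(c,u \right)} = 7 + 27 u$ ($x{\left(c,u \right)} = u 27 + 7 = 27 u + 7 = 7 + 27 u$)
$\left(157 + \frac{13}{7 \left(4 + G\right)}\right) x{\left(-7,13 \right)} = \left(157 + \frac{13}{7 \left(4 + 2\right)}\right) \left(7 + 27 \cdot 13\right) = \left(157 + \frac{13}{7 \cdot 6}\right) \left(7 + 351\right) = \left(157 + \frac{13}{42}\right) 358 = \frac{6607}{42} \cdot 358 = \frac{1182653}{21}$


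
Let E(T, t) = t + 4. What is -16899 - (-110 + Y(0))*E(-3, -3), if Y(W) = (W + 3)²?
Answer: -16798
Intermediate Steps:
E(T, t) = 4 + t
Y(W) = (3 + W)²
-16899 - (-110 + Y(0))*E(-3, -3) = -16899 - (-110 + (3 + 0)²)*(4 - 3) = -16899 - (-110 + 3²) = -16899 - (-110 + 9) = -16899 - (-101) = -16899 - 1*(-101) = -16899 + 101 = -16798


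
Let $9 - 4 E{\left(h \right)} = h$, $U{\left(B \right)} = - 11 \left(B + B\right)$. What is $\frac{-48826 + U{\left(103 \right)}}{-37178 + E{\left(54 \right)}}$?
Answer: $\frac{204368}{148757} \approx 1.3738$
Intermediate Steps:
$U{\left(B \right)} = - 22 B$ ($U{\left(B \right)} = - 11 \cdot 2 B = - 22 B$)
$E{\left(h \right)} = \frac{9}{4} - \frac{h}{4}$
$\frac{-48826 + U{\left(103 \right)}}{-37178 + E{\left(54 \right)}} = \frac{-48826 - 2266}{-37178 + \left(\frac{9}{4} - \frac{27}{2}\right)} = - \frac{51092}{-37178 - \frac{45}{4}} = - \frac{51092}{- \frac{148757}{4}} = \left(-51092\right) \left(- \frac{4}{148757}\right) = \frac{204368}{148757}$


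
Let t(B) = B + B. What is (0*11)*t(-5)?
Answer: 0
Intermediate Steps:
t(B) = 2*B
(0*11)*t(-5) = (0*11)*(2*(-5)) = 0*(-10) = 0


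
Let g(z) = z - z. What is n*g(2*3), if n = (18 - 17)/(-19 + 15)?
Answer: 0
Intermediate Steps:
n = -¼ (n = 1/(-4) = 1*(-¼) = -¼ ≈ -0.25000)
g(z) = 0
n*g(2*3) = -¼*0 = 0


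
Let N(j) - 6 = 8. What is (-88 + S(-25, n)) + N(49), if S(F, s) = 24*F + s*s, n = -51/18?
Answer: -23975/36 ≈ -665.97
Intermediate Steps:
N(j) = 14 (N(j) = 6 + 8 = 14)
n = -17/6 (n = -51*1/18 = -17/6 ≈ -2.8333)
S(F, s) = s² + 24*F (S(F, s) = 24*F + s² = s² + 24*F)
(-88 + S(-25, n)) + N(49) = (-88 + ((-17/6)² + 24*(-25))) + 14 = (-88 + (289/36 - 600)) + 14 = (-88 - 21311/36) + 14 = -24479/36 + 14 = -23975/36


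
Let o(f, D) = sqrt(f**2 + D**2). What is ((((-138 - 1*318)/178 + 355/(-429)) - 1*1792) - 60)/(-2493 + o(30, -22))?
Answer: 58868554389/79081314455 + 141681238*sqrt(346)/237243943365 ≈ 0.75551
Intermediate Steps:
o(f, D) = sqrt(D**2 + f**2)
((((-138 - 1*318)/178 + 355/(-429)) - 1*1792) - 60)/(-2493 + o(30, -22)) = ((((-138 - 1*318)/178 + 355/(-429)) - 1*1792) - 60)/(-2493 + sqrt((-22)**2 + 30**2)) = ((((-138 - 318)*(1/178) + 355*(-1/429)) - 1792) - 60)/(-2493 + sqrt(484 + 900)) = (((-456*1/178 - 355/429) - 1792) - 60)/(-2493 + sqrt(1384)) = (((-228/89 - 355/429) - 1792) - 60)/(-2493 + 2*sqrt(346)) = ((-129407/38181 - 1792) - 60)/(-2493 + 2*sqrt(346)) = (-68549759/38181 - 60)/(-2493 + 2*sqrt(346)) = -70840619/(38181*(-2493 + 2*sqrt(346)))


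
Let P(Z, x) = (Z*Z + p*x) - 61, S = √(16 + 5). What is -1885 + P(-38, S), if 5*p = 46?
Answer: -502 + 46*√21/5 ≈ -459.84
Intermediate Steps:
p = 46/5 (p = (⅕)*46 = 46/5 ≈ 9.2000)
S = √21 ≈ 4.5826
P(Z, x) = -61 + Z² + 46*x/5 (P(Z, x) = (Z*Z + 46*x/5) - 61 = (Z² + 46*x/5) - 61 = -61 + Z² + 46*x/5)
-1885 + P(-38, S) = -1885 + (-61 + (-38)² + 46*√21/5) = -1885 + (-61 + 1444 + 46*√21/5) = -1885 + (1383 + 46*√21/5) = -502 + 46*√21/5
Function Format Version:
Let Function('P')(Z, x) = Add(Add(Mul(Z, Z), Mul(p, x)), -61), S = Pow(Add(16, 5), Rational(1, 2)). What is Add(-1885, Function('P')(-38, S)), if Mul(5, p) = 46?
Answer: Add(-502, Mul(Rational(46, 5), Pow(21, Rational(1, 2)))) ≈ -459.84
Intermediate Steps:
p = Rational(46, 5) (p = Mul(Rational(1, 5), 46) = Rational(46, 5) ≈ 9.2000)
S = Pow(21, Rational(1, 2)) ≈ 4.5826
Function('P')(Z, x) = Add(-61, Pow(Z, 2), Mul(Rational(46, 5), x)) (Function('P')(Z, x) = Add(Add(Mul(Z, Z), Mul(Rational(46, 5), x)), -61) = Add(Add(Pow(Z, 2), Mul(Rational(46, 5), x)), -61) = Add(-61, Pow(Z, 2), Mul(Rational(46, 5), x)))
Add(-1885, Function('P')(-38, S)) = Add(-1885, Add(-61, Pow(-38, 2), Mul(Rational(46, 5), Pow(21, Rational(1, 2))))) = Add(-1885, Add(-61, 1444, Mul(Rational(46, 5), Pow(21, Rational(1, 2))))) = Add(-1885, Add(1383, Mul(Rational(46, 5), Pow(21, Rational(1, 2))))) = Add(-502, Mul(Rational(46, 5), Pow(21, Rational(1, 2))))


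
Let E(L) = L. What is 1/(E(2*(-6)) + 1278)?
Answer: 1/1266 ≈ 0.00078989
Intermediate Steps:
1/(E(2*(-6)) + 1278) = 1/(2*(-6) + 1278) = 1/(-12 + 1278) = 1/1266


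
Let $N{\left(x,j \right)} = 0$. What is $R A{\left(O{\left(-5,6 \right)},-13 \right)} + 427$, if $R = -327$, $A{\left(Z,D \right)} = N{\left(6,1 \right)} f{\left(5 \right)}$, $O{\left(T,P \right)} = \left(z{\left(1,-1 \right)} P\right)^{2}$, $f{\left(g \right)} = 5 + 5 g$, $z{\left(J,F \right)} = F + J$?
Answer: $427$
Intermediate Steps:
$O{\left(T,P \right)} = 0$ ($O{\left(T,P \right)} = \left(\left(-1 + 1\right) P\right)^{2} = \left(0 P\right)^{2} = 0^{2} = 0$)
$A{\left(Z,D \right)} = 0$ ($A{\left(Z,D \right)} = 0 \left(5 + 5 \cdot 5\right) = 0 \left(5 + 25\right) = 0 \cdot 30 = 0$)
$R A{\left(O{\left(-5,6 \right)},-13 \right)} + 427 = \left(-327\right) 0 + 427 = 0 + 427 = 427$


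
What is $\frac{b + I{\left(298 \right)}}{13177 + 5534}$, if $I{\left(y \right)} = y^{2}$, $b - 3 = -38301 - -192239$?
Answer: $\frac{80915}{6237} \approx 12.973$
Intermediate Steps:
$b = 153941$ ($b = 3 - -153938 = 3 + \left(-38301 + 192239\right) = 3 + 153938 = 153941$)
$\frac{b + I{\left(298 \right)}}{13177 + 5534} = \frac{153941 + 298^{2}}{13177 + 5534} = \frac{153941 + 88804}{18711} = 242745 \cdot \frac{1}{18711} = \frac{80915}{6237}$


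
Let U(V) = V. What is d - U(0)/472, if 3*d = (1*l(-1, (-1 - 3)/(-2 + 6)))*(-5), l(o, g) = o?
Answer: 5/3 ≈ 1.6667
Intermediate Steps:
d = 5/3 (d = ((1*(-1))*(-5))/3 = (-1*(-5))/3 = (⅓)*5 = 5/3 ≈ 1.6667)
d - U(0)/472 = 5/3 - 0/472 = 5/3 - 1*0 = 5/3 + 0 = 5/3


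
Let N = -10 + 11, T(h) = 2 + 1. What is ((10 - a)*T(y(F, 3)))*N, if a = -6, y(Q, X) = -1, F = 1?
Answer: 48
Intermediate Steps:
T(h) = 3
N = 1
((10 - a)*T(y(F, 3)))*N = ((10 - 1*(-6))*3)*1 = ((10 + 6)*3)*1 = (16*3)*1 = 48*1 = 48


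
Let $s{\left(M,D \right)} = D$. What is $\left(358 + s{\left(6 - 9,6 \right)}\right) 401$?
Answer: $145964$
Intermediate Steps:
$\left(358 + s{\left(6 - 9,6 \right)}\right) 401 = \left(358 + 6\right) 401 = 364 \cdot 401 = 145964$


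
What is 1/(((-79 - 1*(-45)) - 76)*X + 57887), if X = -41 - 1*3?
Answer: 1/62727 ≈ 1.5942e-5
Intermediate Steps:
X = -44 (X = -41 - 3 = -44)
1/(((-79 - 1*(-45)) - 76)*X + 57887) = 1/(((-79 - 1*(-45)) - 76)*(-44) + 57887) = 1/(((-79 + 45) - 76)*(-44) + 57887) = 1/((-34 - 76)*(-44) + 57887) = 1/(-110*(-44) + 57887) = 1/(4840 + 57887) = 1/62727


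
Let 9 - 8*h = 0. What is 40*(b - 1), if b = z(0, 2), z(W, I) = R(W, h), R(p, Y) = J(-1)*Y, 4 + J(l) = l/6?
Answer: -455/2 ≈ -227.50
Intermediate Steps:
h = 9/8 (h = 9/8 - 1/8*0 = 9/8 + 0 = 9/8 ≈ 1.1250)
J(l) = -4 + l/6
R(p, Y) = -25*Y/6 (R(p, Y) = (-4 + (1/6)*(-1))*Y = (-4 - 1/6)*Y = -25*Y/6)
z(W, I) = -75/16 (z(W, I) = -25/6*9/8 = -75/16)
b = -75/16 ≈ -4.6875
40*(b - 1) = 40*(-75/16 - 1) = 40*(-91/16) = -455/2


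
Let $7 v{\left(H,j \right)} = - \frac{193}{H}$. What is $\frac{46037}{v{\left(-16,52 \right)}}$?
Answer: $\frac{5156144}{193} \approx 26716.0$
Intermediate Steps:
$v{\left(H,j \right)} = - \frac{193}{7 H}$ ($v{\left(H,j \right)} = \frac{\left(-193\right) \frac{1}{H}}{7} = - \frac{193}{7 H}$)
$\frac{46037}{v{\left(-16,52 \right)}} = \frac{46037}{\left(- \frac{193}{7}\right) \frac{1}{-16}} = \frac{46037}{\left(- \frac{193}{7}\right) \left(- \frac{1}{16}\right)} = \frac{46037}{\frac{193}{112}} = 46037 \cdot \frac{112}{193} = \frac{5156144}{193}$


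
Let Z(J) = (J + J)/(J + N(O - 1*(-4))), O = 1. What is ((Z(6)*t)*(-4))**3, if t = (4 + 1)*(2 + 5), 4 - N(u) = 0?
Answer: -4741632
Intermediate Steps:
N(u) = 4 (N(u) = 4 - 1*0 = 4 + 0 = 4)
Z(J) = 2*J/(4 + J) (Z(J) = (J + J)/(J + 4) = (2*J)/(4 + J) = 2*J/(4 + J))
t = 35 (t = 5*7 = 35)
((Z(6)*t)*(-4))**3 = (((2*6/(4 + 6))*35)*(-4))**3 = (((2*6/10)*35)*(-4))**3 = (((2*6*(1/10))*35)*(-4))**3 = (((6/5)*35)*(-4))**3 = (42*(-4))**3 = (-168)**3 = -4741632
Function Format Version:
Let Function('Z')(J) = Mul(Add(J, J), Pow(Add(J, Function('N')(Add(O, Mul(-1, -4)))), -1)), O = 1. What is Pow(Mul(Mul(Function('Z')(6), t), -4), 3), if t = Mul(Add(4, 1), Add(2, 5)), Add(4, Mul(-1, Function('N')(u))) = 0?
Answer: -4741632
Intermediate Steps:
Function('N')(u) = 4 (Function('N')(u) = Add(4, Mul(-1, 0)) = Add(4, 0) = 4)
Function('Z')(J) = Mul(2, J, Pow(Add(4, J), -1)) (Function('Z')(J) = Mul(Add(J, J), Pow(Add(J, 4), -1)) = Mul(Mul(2, J), Pow(Add(4, J), -1)) = Mul(2, J, Pow(Add(4, J), -1)))
t = 35 (t = Mul(5, 7) = 35)
Pow(Mul(Mul(Function('Z')(6), t), -4), 3) = Pow(Mul(Mul(Mul(2, 6, Pow(Add(4, 6), -1)), 35), -4), 3) = Pow(Mul(Mul(Mul(2, 6, Pow(10, -1)), 35), -4), 3) = Pow(Mul(Mul(Mul(2, 6, Rational(1, 10)), 35), -4), 3) = Pow(Mul(Mul(Rational(6, 5), 35), -4), 3) = Pow(Mul(42, -4), 3) = Pow(-168, 3) = -4741632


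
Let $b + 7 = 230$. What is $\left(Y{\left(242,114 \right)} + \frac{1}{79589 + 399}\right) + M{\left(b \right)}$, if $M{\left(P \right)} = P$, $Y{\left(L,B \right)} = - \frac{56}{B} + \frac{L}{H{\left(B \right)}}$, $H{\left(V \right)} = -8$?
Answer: $\frac{219142138}{1139829} \approx 192.26$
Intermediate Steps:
$b = 223$ ($b = -7 + 230 = 223$)
$Y{\left(L,B \right)} = - \frac{56}{B} - \frac{L}{8}$ ($Y{\left(L,B \right)} = - \frac{56}{B} + \frac{L}{-8} = - \frac{56}{B} + L \left(- \frac{1}{8}\right) = - \frac{56}{B} - \frac{L}{8}$)
$\left(Y{\left(242,114 \right)} + \frac{1}{79589 + 399}\right) + M{\left(b \right)} = \left(\left(- \frac{56}{114} - \frac{121}{4}\right) + \frac{1}{79589 + 399}\right) + 223 = \left(\left(\left(-56\right) \frac{1}{114} - \frac{121}{4}\right) + \frac{1}{79988}\right) + 223 = \left(\left(- \frac{28}{57} - \frac{121}{4}\right) + \frac{1}{79988}\right) + 223 = \left(- \frac{7009}{228} + \frac{1}{79988}\right) + 223 = - \frac{35039729}{1139829} + 223 = \frac{219142138}{1139829}$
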